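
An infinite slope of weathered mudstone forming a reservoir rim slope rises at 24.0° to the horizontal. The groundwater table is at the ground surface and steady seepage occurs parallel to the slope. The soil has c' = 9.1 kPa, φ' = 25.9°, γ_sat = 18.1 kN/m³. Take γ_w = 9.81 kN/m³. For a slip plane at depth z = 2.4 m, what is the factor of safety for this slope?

With seepage parallel to the slope and the water table at the surface, the effective normal stress on the slip plane uses the buoyant unit weight γ' = γ_sat − γ_w while the driving shear stress uses γ_sat:
FS = [c' + γ' z cos²β tanφ'] / [γ_sat z sinβ cosβ]
γ' = 18.1 − 9.81 = 8.29 kN/m³
Numerator = 9.1 + 8.29·2.4·cos²24.0°·tan25.9° = 9.1 + 8.29·2.4·0.8346·0.4856 = 17.163 kPa
Denominator = 18.1·2.4·sin24.0°·cos24.0° = 18.1·2.4·0.4067·0.9135 = 16.141 kPa
FS = 17.163 / 16.141 = 1.063

FS = 1.06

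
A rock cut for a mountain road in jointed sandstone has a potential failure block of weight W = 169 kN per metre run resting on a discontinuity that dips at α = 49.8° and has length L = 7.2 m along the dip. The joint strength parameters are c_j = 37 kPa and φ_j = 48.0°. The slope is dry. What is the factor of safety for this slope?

Resolving the block weight along and normal to the plane and applying the Mohr–Coulomb strength on the joint:
N' = W cosα = 169·cos49.8° = 109.1 kN/m
Driving force T = W sinα = 169·sin49.8° = 129.1 kN/m
Resisting force R = c_j·L + N'·tanφ_j = 37·7.2 + 109.1·tan48.0° = 266.4 + 121.1 = 387.5 kN/m
FS = R / T = 387.5 / 129.1 = 3.002

FS = 3.00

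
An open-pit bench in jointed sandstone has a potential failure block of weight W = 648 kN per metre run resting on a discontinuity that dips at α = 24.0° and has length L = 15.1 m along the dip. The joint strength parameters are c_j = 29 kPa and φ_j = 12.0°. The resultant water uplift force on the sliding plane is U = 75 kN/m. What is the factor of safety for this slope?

FS = 2.08

Resolving the block weight along and normal to the plane and applying the Mohr–Coulomb strength on the joint:
N' = W cosα − U = 648·cos24.0° − 75 = 517.0 kN/m
Driving force T = W sinα = 648·sin24.0° = 263.6 kN/m
Resisting force R = c_j·L + N'·tanφ_j = 29·15.1 + 517.0·tan12.0° = 437.9 + 109.9 = 547.8 kN/m
FS = R / T = 547.8 / 263.6 = 2.078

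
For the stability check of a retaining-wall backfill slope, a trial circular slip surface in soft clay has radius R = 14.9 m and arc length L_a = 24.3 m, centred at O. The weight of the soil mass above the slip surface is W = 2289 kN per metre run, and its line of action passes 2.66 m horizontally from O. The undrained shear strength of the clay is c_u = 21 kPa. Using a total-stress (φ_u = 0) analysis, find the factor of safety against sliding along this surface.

FS = 1.25

Taking moments about the centre O, the resisting moment is provided by the undrained shear strength acting along the arc:
M_R = c_u·L_a·R = 21·24.30·14.9 = 7603.5 kN·m/m
M_D = W·d = 2289·2.66 = 6088.7 kN·m/m
FS = M_R / M_D = 7603.5 / 6088.7 = 1.249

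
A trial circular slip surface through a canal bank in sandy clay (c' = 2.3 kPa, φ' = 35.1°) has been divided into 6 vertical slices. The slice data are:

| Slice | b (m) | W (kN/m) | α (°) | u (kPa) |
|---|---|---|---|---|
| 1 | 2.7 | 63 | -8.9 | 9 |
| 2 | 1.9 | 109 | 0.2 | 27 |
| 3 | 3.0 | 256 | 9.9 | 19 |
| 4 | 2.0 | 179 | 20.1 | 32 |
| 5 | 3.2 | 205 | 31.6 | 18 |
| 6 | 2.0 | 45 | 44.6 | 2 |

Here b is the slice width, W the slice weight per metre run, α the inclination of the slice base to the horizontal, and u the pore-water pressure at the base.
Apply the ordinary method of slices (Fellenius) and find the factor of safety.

Ordinary method of slices: FS = Σ[c'·Δl_i + (W_i cosα_i − u_i·Δl_i)·tanφ'] / Σ W_i sinα_i, with Δl_i = b_i / cosα_i.
Slice 1: Δl = 2.7/cos(-8.9°) = 2.733 m; N'_1 = 63·cos(-8.9°) − 9·2.733 = 37.6; c'Δl = 6.29; W sinα = -9.7
Slice 2: Δl = 1.9/cos0.2° = 1.900 m; N'_2 = 109·cos0.2° − 27·1.900 = 57.7; c'Δl = 4.37; W sinα = 0.4
Slice 3: Δl = 3.0/cos9.9° = 3.045 m; N'_3 = 256·cos9.9° − 19·3.045 = 194.3; c'Δl = 7.00; W sinα = 44.0
Slice 4: Δl = 2.0/cos20.1° = 2.130 m; N'_4 = 179·cos20.1° − 32·2.130 = 99.9; c'Δl = 4.90; W sinα = 61.5
Slice 5: Δl = 3.2/cos31.6° = 3.757 m; N'_5 = 205·cos31.6° − 18·3.757 = 107.0; c'Δl = 8.64; W sinα = 107.4
Slice 6: Δl = 2.0/cos44.6° = 2.809 m; N'_6 = 45·cos44.6° − 2·2.809 = 26.4; c'Δl = 6.46; W sinα = 31.6
Σc'Δl = 37.7 kN/m; ΣN' = 523.0 kN/m; ΣW sinα = 235.2 kN/m
Resisting = 37.7 + 523.0·tan35.1° = 37.7 + 367.6 = 405.2 kN/m
FS = 405.2 / 235.2 = 1.723

FS = 1.72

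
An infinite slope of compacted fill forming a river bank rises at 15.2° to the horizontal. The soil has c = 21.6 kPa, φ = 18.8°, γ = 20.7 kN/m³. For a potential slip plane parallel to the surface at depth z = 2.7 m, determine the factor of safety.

For an infinite slope with a slip plane parallel to the surface (no pore pressure): FS = [c + γz cos²β tanφ] / [γz sinβ cosβ].
γz = 20.7·2.7 = 55.89 kN/m²
Numerator = 21.6 + 55.89·cos²15.2°·tan18.8° = 21.6 + 55.89·0.9313·0.3404 = 39.319 kPa
Denominator = 55.89·sin15.2°·cos15.2° = 55.89·0.2622·0.9650 = 14.141 kPa
FS = 39.319 / 14.141 = 2.780

FS = 2.78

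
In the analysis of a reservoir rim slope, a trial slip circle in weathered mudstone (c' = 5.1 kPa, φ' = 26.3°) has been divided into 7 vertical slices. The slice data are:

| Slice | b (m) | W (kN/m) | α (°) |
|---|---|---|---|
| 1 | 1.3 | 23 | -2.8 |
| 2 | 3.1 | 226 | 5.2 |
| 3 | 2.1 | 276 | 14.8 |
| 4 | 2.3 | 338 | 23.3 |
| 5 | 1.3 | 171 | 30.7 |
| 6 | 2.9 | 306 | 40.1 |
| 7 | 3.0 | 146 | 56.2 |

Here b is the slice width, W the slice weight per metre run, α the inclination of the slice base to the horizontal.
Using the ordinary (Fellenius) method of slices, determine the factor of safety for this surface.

Ordinary method of slices: FS = Σ[c'·Δl_i + (W_i cosα_i)·tanφ'] / Σ W_i sinα_i, with Δl_i = b_i / cosα_i.
Slice 1: Δl = 1.3/cos(-2.8°) = 1.302 m; N'_1 = 23·cos(-2.8°) = 23.0; c'Δl = 6.64; W sinα = -1.1
Slice 2: Δl = 3.1/cos5.2° = 3.113 m; N'_2 = 226·cos5.2° = 225.1; c'Δl = 15.88; W sinα = 20.5
Slice 3: Δl = 2.1/cos14.8° = 2.172 m; N'_3 = 276·cos14.8° = 266.8; c'Δl = 11.08; W sinα = 70.5
Slice 4: Δl = 2.3/cos23.3° = 2.504 m; N'_4 = 338·cos23.3° = 310.4; c'Δl = 12.77; W sinα = 133.7
Slice 5: Δl = 1.3/cos30.7° = 1.512 m; N'_5 = 171·cos30.7° = 147.0; c'Δl = 7.71; W sinα = 87.3
Slice 6: Δl = 2.9/cos40.1° = 3.791 m; N'_6 = 306·cos40.1° = 234.1; c'Δl = 19.34; W sinα = 197.1
Slice 7: Δl = 3.0/cos56.2° = 5.393 m; N'_7 = 146·cos56.2° = 81.2; c'Δl = 27.50; W sinα = 121.3
Σc'Δl = 100.9 kN/m; ΣN' = 1287.6 kN/m; ΣW sinα = 629.3 kN/m
Resisting = 100.9 + 1287.6·tan26.3° = 100.9 + 636.4 = 737.3 kN/m
FS = 737.3 / 629.3 = 1.172

FS = 1.17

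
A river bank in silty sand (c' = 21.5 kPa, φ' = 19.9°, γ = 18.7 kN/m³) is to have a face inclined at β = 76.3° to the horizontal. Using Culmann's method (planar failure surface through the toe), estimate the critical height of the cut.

H_c = 9.41 m

Culmann's analysis gives the critical failure plane at α_cr = (β + φ')/2 = (76.3 + 19.9)/2 = 48.1°, and the critical height
H_c = (4c'/γ) · sinβ cosφ' / [1 − cos(β − φ')]
    = (4·21.5/18.7) · sin76.3°·cos19.9° / [1 − cos(56.4°)]
    = 4.599 · 0.9715·0.9403 / [1 − 0.5534]
    = 4.599 · 0.9135 / 0.4466
    = 9.41 m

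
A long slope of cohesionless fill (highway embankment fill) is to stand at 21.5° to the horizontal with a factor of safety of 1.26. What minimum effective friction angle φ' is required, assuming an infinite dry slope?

FS = tanφ'/tanβ ⇒ tanφ' = FS · tanβ = 1.26 · tan21.5° = 0.4963
φ' = arctan(0.4963) = 26.40°

φ' = 26.4°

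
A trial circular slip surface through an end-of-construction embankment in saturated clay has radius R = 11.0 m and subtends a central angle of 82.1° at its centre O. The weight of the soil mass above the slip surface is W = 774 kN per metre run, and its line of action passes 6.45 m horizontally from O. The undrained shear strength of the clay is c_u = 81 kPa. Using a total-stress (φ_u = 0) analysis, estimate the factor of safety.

FS = 2.81

Taking moments about the centre O, the resisting moment is provided by the undrained shear strength acting along the arc:
Arc length L_a = R·θ = 11.0·(82.1°·π/180) = 11.0·1.4329 = 15.76 m
M_R = c_u·L_a·R = 81·15.76·11.0 = 14044.0 kN·m/m
M_D = W·d = 774·6.45 = 4992.3 kN·m/m
FS = M_R / M_D = 14044.0 / 4992.3 = 2.813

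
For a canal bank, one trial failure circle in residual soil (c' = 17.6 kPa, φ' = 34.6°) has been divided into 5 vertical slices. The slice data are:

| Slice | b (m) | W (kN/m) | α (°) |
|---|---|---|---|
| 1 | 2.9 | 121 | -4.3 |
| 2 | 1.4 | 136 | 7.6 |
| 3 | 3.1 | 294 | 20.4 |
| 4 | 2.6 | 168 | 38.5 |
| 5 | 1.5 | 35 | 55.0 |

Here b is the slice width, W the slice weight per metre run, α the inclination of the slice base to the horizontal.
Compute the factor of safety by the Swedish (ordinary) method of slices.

Ordinary method of slices: FS = Σ[c'·Δl_i + (W_i cosα_i)·tanφ'] / Σ W_i sinα_i, with Δl_i = b_i / cosα_i.
Slice 1: Δl = 2.9/cos(-4.3°) = 2.908 m; N'_1 = 121·cos(-4.3°) = 120.7; c'Δl = 51.18; W sinα = -9.1
Slice 2: Δl = 1.4/cos7.6° = 1.412 m; N'_2 = 136·cos7.6° = 134.8; c'Δl = 24.86; W sinα = 18.0
Slice 3: Δl = 3.1/cos20.4° = 3.307 m; N'_3 = 294·cos20.4° = 275.6; c'Δl = 58.21; W sinα = 102.5
Slice 4: Δl = 2.6/cos38.5° = 3.322 m; N'_4 = 168·cos38.5° = 131.5; c'Δl = 58.47; W sinα = 104.6
Slice 5: Δl = 1.5/cos55.0° = 2.615 m; N'_5 = 35·cos55.0° = 20.1; c'Δl = 46.03; W sinα = 28.7
Σc'Δl = 238.8 kN/m; ΣN' = 682.6 kN/m; ΣW sinα = 244.6 kN/m
Resisting = 238.8 + 682.6·tan34.6° = 238.8 + 470.9 = 709.6 kN/m
FS = 709.6 / 244.6 = 2.901

FS = 2.90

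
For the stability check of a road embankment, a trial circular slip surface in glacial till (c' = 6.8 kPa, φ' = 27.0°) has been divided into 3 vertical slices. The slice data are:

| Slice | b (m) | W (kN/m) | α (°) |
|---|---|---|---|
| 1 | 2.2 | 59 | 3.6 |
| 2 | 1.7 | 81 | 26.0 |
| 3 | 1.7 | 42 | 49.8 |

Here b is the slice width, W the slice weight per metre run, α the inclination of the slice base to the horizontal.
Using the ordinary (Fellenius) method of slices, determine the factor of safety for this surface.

Ordinary method of slices: FS = Σ[c'·Δl_i + (W_i cosα_i)·tanφ'] / Σ W_i sinα_i, with Δl_i = b_i / cosα_i.
Slice 1: Δl = 2.2/cos3.6° = 2.204 m; N'_1 = 59·cos3.6° = 58.9; c'Δl = 14.99; W sinα = 3.7
Slice 2: Δl = 1.7/cos26.0° = 1.891 m; N'_2 = 81·cos26.0° = 72.8; c'Δl = 12.86; W sinα = 35.5
Slice 3: Δl = 1.7/cos49.8° = 2.634 m; N'_3 = 42·cos49.8° = 27.1; c'Δl = 17.91; W sinα = 32.1
Σc'Δl = 45.8 kN/m; ΣN' = 158.8 kN/m; ΣW sinα = 71.3 kN/m
Resisting = 45.8 + 158.8·tan27.0° = 45.8 + 80.9 = 126.7 kN/m
FS = 126.7 / 71.3 = 1.777

FS = 1.78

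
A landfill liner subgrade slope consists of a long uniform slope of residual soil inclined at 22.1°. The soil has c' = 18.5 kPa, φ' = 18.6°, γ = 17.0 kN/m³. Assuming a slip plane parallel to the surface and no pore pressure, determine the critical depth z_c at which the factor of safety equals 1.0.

Setting FS = 1.00 in FS = [c' + γz cos²β tanφ'] / [γz sinβ cosβ] and solving for z:
z = c' / [γ cosβ (FS·sinβ − cosβ·tanφ')]
  = 18.5 / [17.0·cos22.1°·(1.00·sin22.1° − cos22.1°·tan18.6°)]
  = 18.5 / [17.0·0.9265·(1.00·0.3762 − 0.9265·0.3365)]
  = 18.5 / 1.0146 = 18.234 m

z_c = 18.23 m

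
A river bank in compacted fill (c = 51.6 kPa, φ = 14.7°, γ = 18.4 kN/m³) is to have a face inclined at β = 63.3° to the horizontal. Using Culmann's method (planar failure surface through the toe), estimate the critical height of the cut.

H_c = 28.62 m

Culmann's analysis gives the critical failure plane at α_cr = (β + φ)/2 = (63.3 + 14.7)/2 = 39.0°, and the critical height
H_c = (4c/γ) · sinβ cosφ / [1 − cos(β − φ)]
    = (4·51.6/18.4) · sin63.3°·cos14.7° / [1 − cos(48.6°)]
    = 11.217 · 0.8934·0.9673 / [1 − 0.6613]
    = 11.217 · 0.8641 / 0.3387
    = 28.62 m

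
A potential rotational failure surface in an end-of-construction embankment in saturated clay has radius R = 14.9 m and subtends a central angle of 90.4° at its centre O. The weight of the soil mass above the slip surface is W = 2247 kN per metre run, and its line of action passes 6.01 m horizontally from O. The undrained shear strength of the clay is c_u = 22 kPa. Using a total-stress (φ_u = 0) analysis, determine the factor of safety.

FS = 0.57

Taking moments about the centre O, the resisting moment is provided by the undrained shear strength acting along the arc:
Arc length L_a = R·θ = 14.9·(90.4°·π/180) = 14.9·1.5778 = 23.51 m
M_R = c_u·L_a·R = 22·23.51·14.9 = 7706.2 kN·m/m
M_D = W·d = 2247·6.01 = 13504.5 kN·m/m
FS = M_R / M_D = 7706.2 / 13504.5 = 0.571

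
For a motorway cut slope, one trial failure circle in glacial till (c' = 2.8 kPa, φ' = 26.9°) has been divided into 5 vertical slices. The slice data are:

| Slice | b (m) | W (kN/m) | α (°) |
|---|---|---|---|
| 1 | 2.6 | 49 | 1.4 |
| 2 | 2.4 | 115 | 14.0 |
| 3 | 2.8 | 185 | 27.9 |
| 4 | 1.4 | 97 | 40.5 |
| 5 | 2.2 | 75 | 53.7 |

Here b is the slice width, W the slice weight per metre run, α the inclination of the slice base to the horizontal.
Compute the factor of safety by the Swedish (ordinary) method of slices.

FS = 1.10

Ordinary method of slices: FS = Σ[c'·Δl_i + (W_i cosα_i)·tanφ'] / Σ W_i sinα_i, with Δl_i = b_i / cosα_i.
Slice 1: Δl = 2.6/cos1.4° = 2.601 m; N'_1 = 49·cos1.4° = 49.0; c'Δl = 7.28; W sinα = 1.2
Slice 2: Δl = 2.4/cos14.0° = 2.473 m; N'_2 = 115·cos14.0° = 111.6; c'Δl = 6.93; W sinα = 27.8
Slice 3: Δl = 2.8/cos27.9° = 3.168 m; N'_3 = 185·cos27.9° = 163.5; c'Δl = 8.87; W sinα = 86.6
Slice 4: Δl = 1.4/cos40.5° = 1.841 m; N'_4 = 97·cos40.5° = 73.8; c'Δl = 5.16; W sinα = 63.0
Slice 5: Δl = 2.2/cos53.7° = 3.716 m; N'_5 = 75·cos53.7° = 44.4; c'Δl = 10.41; W sinα = 60.4
Σc'Δl = 38.6 kN/m; ΣN' = 442.2 kN/m; ΣW sinα = 239.0 kN/m
Resisting = 38.6 + 442.2·tan26.9° = 38.6 + 224.4 = 263.0 kN/m
FS = 263.0 / 239.0 = 1.100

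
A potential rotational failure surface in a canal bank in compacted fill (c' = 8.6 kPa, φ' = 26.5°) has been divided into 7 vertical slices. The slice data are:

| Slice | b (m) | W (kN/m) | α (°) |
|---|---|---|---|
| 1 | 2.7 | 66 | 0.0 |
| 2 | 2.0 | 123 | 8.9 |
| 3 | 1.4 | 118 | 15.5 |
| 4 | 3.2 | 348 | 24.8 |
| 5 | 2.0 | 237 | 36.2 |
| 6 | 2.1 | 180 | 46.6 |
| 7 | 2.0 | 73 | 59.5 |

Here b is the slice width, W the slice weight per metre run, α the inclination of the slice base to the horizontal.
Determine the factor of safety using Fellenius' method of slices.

Ordinary method of slices: FS = Σ[c'·Δl_i + (W_i cosα_i)·tanφ'] / Σ W_i sinα_i, with Δl_i = b_i / cosα_i.
Slice 1: Δl = 2.7/cos0.0° = 2.700 m; N'_1 = 66·cos0.0° = 66.0; c'Δl = 23.22; W sinα = 0.0
Slice 2: Δl = 2.0/cos8.9° = 2.024 m; N'_2 = 123·cos8.9° = 121.5; c'Δl = 17.41; W sinα = 19.0
Slice 3: Δl = 1.4/cos15.5° = 1.453 m; N'_3 = 118·cos15.5° = 113.7; c'Δl = 12.49; W sinα = 31.5
Slice 4: Δl = 3.2/cos24.8° = 3.525 m; N'_4 = 348·cos24.8° = 315.9; c'Δl = 30.32; W sinα = 146.0
Slice 5: Δl = 2.0/cos36.2° = 2.478 m; N'_5 = 237·cos36.2° = 191.2; c'Δl = 21.31; W sinα = 140.0
Slice 6: Δl = 2.1/cos46.6° = 3.056 m; N'_6 = 180·cos46.6° = 123.7; c'Δl = 26.28; W sinα = 130.8
Slice 7: Δl = 2.0/cos59.5° = 3.941 m; N'_7 = 73·cos59.5° = 37.1; c'Δl = 33.89; W sinα = 62.9
Σc'Δl = 164.9 kN/m; ΣN' = 969.1 kN/m; ΣW sinα = 530.2 kN/m
Resisting = 164.9 + 969.1·tan26.5° = 164.9 + 483.2 = 648.1 kN/m
FS = 648.1 / 530.2 = 1.222

FS = 1.22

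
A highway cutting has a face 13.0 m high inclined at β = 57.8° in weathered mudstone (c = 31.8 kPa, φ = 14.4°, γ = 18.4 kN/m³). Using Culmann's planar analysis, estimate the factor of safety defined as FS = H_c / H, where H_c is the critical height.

H_c = (4c/γ) · sinβ cosφ / [1 − cos(β − φ)]
    = (4·31.8/18.4) · sin57.8°·cos14.4° / [1 − cos43.4°]
    = 6.913 · 0.8196 / 0.2734 = 20.72 m
FS = H_c / H = 20.72 / 13.0 = 1.594

FS = 1.59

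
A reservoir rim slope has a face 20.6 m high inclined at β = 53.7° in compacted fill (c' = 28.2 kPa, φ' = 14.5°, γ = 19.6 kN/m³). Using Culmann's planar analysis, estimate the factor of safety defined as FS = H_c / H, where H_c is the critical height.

H_c = (4c'/γ) · sinβ cosφ' / [1 − cos(β − φ')]
    = (4·28.2/19.6) · sin53.7°·cos14.5° / [1 − cos39.2°]
    = 5.755 · 0.7803 / 0.2251 = 19.95 m
FS = H_c / H = 19.95 / 20.6 = 0.969

FS = 0.97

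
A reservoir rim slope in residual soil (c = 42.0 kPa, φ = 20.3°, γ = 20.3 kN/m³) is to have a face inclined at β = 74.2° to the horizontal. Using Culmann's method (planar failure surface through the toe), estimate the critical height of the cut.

H_c = 18.18 m

Culmann's analysis gives the critical failure plane at α_cr = (β + φ)/2 = (74.2 + 20.3)/2 = 47.2°, and the critical height
H_c = (4c/γ) · sinβ cosφ / [1 − cos(β − φ)]
    = (4·42.0/20.3) · sin74.2°·cos20.3° / [1 − cos(53.9°)]
    = 8.276 · 0.9622·0.9379 / [1 − 0.5892]
    = 8.276 · 0.9025 / 0.4108
    = 18.18 m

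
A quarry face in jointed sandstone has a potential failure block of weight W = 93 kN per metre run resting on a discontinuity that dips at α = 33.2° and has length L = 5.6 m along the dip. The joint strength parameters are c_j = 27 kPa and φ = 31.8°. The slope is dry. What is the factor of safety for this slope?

FS = 3.92

Resolving the block weight along and normal to the plane and applying the Mohr–Coulomb strength on the joint:
N' = W cosα = 93·cos33.2° = 77.8 kN/m
Driving force T = W sinα = 93·sin33.2° = 50.9 kN/m
Resisting force R = c_j·L + N'·tanφ = 27·5.6 + 77.8·tan31.8° = 151.2 + 48.2 = 199.4 kN/m
FS = R / T = 199.4 / 50.9 = 3.917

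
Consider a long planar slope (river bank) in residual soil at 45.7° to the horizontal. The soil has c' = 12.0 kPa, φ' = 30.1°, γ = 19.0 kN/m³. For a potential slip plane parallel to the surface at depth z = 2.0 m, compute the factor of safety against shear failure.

FS = 1.20

For an infinite slope with a slip plane parallel to the surface (no pore pressure): FS = [c' + γz cos²β tanφ'] / [γz sinβ cosβ].
γz = 19.0·2.0 = 38.00 kN/m²
Numerator = 12.0 + 38.00·cos²45.7°·tan30.1° = 12.0 + 38.00·0.4878·0.5797 = 22.745 kPa
Denominator = 38.00·sin45.7°·cos45.7° = 38.00·0.7157·0.6984 = 18.994 kPa
FS = 22.745 / 18.994 = 1.197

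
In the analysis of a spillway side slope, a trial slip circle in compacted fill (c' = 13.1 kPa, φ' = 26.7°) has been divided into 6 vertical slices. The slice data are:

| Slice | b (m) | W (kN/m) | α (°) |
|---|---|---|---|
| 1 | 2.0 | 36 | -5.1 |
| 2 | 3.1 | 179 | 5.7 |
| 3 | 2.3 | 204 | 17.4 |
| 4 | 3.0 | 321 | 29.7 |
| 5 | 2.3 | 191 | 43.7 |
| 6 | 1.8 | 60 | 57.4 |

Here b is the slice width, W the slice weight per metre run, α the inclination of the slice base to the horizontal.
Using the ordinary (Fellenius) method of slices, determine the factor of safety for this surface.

Ordinary method of slices: FS = Σ[c'·Δl_i + (W_i cosα_i)·tanφ'] / Σ W_i sinα_i, with Δl_i = b_i / cosα_i.
Slice 1: Δl = 2.0/cos(-5.1°) = 2.008 m; N'_1 = 36·cos(-5.1°) = 35.9; c'Δl = 26.30; W sinα = -3.2
Slice 2: Δl = 3.1/cos5.7° = 3.115 m; N'_2 = 179·cos5.7° = 178.1; c'Δl = 40.81; W sinα = 17.8
Slice 3: Δl = 2.3/cos17.4° = 2.410 m; N'_3 = 204·cos17.4° = 194.7; c'Δl = 31.57; W sinα = 61.0
Slice 4: Δl = 3.0/cos29.7° = 3.454 m; N'_4 = 321·cos29.7° = 278.8; c'Δl = 45.24; W sinα = 159.0
Slice 5: Δl = 2.3/cos43.7° = 3.181 m; N'_5 = 191·cos43.7° = 138.1; c'Δl = 41.68; W sinα = 132.0
Slice 6: Δl = 1.8/cos57.4° = 3.341 m; N'_6 = 60·cos57.4° = 32.3; c'Δl = 43.77; W sinα = 50.5
Σc'Δl = 229.4 kN/m; ΣN' = 857.9 kN/m; ΣW sinα = 417.1 kN/m
Resisting = 229.4 + 857.9·tan26.7° = 229.4 + 431.5 = 660.8 kN/m
FS = 660.8 / 417.1 = 1.584

FS = 1.58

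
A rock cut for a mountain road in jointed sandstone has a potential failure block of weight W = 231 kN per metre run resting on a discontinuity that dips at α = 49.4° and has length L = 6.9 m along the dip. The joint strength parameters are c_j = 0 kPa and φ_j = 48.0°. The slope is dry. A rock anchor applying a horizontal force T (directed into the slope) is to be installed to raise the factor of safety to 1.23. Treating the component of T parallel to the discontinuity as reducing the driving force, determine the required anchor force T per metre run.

Resolving forces along and normal to the sliding plane, with the horizontal anchor force T adding T·sinα to the effective normal force and T·cosα acting up the plane against the driving force:
FS = [c_jL + (W cosα + T sinα) tanφ_j] / [W sinα − T cosα]
Without the anchor: N' = 150.3 kN/m, driving T_d = 175.4 kN/m, resisting R = 0·6.9 + 150.3·tan48.0° = 167.0 kN/m, FS = 0.95.
Setting FS = 1.23 and solving for T:
1.23·(175.4 − T cos49.4°) = 167.0 + T sin49.4°·tan48.0°
T·(sin49.4°·tan48.0° + 1.23·cos49.4°) = 1.23·175.4 − 167.0
T·(0.7593·1.1106 + 1.23·0.6508) = 215.7 − 167.0 = 48.8
T·1.6437 = 48.8
T = 29.7 kN/m

T = 30 kN/m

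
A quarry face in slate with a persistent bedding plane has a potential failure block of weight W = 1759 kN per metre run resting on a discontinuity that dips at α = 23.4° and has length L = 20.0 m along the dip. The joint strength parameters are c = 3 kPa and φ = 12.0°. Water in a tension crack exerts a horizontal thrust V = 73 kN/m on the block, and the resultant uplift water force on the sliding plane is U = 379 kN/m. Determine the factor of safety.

FS = 0.41

Resolving the block weight along and normal to the plane and applying the Mohr–Coulomb strength on the joint:
N' = W cosα − U − V sinα = 1759·cos23.4° − 379 − 73·sin23.4° = 1206.3 kN/m
Driving force T = W sinα + V cosα = 1759·sin23.4° + 73·cos23.4° = 765.6 kN/m
Resisting force R = c·L + N'·tanφ = 3·20.0 + 1206.3·tan12.0° = 60.0 + 256.4 = 316.4 kN/m
FS = R / T = 316.4 / 765.6 = 0.413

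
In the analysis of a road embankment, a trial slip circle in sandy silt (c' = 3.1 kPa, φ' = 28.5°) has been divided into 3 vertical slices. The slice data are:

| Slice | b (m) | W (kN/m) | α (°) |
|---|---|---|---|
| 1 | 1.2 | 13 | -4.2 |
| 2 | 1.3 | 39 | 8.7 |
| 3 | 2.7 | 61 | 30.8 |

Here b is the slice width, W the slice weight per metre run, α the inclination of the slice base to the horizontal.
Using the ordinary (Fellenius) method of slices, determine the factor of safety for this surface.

FS = 2.04

Ordinary method of slices: FS = Σ[c'·Δl_i + (W_i cosα_i)·tanφ'] / Σ W_i sinα_i, with Δl_i = b_i / cosα_i.
Slice 1: Δl = 1.2/cos(-4.2°) = 1.203 m; N'_1 = 13·cos(-4.2°) = 13.0; c'Δl = 3.73; W sinα = -1.0
Slice 2: Δl = 1.3/cos8.7° = 1.315 m; N'_2 = 39·cos8.7° = 38.6; c'Δl = 4.08; W sinα = 5.9
Slice 3: Δl = 2.7/cos30.8° = 3.143 m; N'_3 = 61·cos30.8° = 52.4; c'Δl = 9.74; W sinα = 31.2
Σc'Δl = 17.6 kN/m; ΣN' = 103.9 kN/m; ΣW sinα = 36.2 kN/m
Resisting = 17.6 + 103.9·tan28.5° = 17.6 + 56.4 = 74.0 kN/m
FS = 74.0 / 36.2 = 2.044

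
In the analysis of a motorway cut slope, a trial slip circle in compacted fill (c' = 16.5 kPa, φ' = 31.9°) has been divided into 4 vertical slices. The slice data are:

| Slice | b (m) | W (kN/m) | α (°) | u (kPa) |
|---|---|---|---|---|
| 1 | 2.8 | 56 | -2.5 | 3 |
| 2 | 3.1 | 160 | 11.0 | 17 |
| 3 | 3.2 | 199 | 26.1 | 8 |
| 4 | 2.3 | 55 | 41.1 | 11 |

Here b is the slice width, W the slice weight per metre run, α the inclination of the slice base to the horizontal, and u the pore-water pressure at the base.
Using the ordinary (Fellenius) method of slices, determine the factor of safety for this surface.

Ordinary method of slices: FS = Σ[c'·Δl_i + (W_i cosα_i − u_i·Δl_i)·tanφ'] / Σ W_i sinα_i, with Δl_i = b_i / cosα_i.
Slice 1: Δl = 2.8/cos(-2.5°) = 2.803 m; N'_1 = 56·cos(-2.5°) − 3·2.803 = 47.5; c'Δl = 46.24; W sinα = -2.4
Slice 2: Δl = 3.1/cos11.0° = 3.158 m; N'_2 = 160·cos11.0° − 17·3.158 = 103.4; c'Δl = 52.11; W sinα = 30.5
Slice 3: Δl = 3.2/cos26.1° = 3.563 m; N'_3 = 199·cos26.1° − 8·3.563 = 150.2; c'Δl = 58.80; W sinα = 87.5
Slice 4: Δl = 2.3/cos41.1° = 3.052 m; N'_4 = 55·cos41.1° − 11·3.052 = 7.9; c'Δl = 50.36; W sinα = 36.2
Σc'Δl = 207.5 kN/m; ΣN' = 309.0 kN/m; ΣW sinα = 151.8 kN/m
Resisting = 207.5 + 309.0·tan31.9° = 207.5 + 192.3 = 399.8 kN/m
FS = 399.8 / 151.8 = 2.634

FS = 2.63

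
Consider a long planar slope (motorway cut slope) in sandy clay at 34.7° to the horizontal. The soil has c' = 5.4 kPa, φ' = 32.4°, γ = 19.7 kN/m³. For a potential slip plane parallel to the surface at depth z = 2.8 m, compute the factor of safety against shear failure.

For an infinite slope with a slip plane parallel to the surface (no pore pressure): FS = [c' + γz cos²β tanφ'] / [γz sinβ cosβ].
γz = 19.7·2.8 = 55.16 kN/m²
Numerator = 5.4 + 55.16·cos²34.7°·tan32.4° = 5.4 + 55.16·0.6759·0.6346 = 29.061 kPa
Denominator = 55.16·sin34.7°·cos34.7° = 55.16·0.5693·0.8221 = 25.817 kPa
FS = 29.061 / 25.817 = 1.126

FS = 1.13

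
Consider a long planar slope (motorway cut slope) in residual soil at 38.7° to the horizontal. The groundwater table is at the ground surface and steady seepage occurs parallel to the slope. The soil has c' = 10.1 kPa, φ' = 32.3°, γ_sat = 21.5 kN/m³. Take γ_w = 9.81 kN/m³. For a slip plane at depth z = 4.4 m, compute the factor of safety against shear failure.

With seepage parallel to the slope and the water table at the surface, the effective normal stress on the slip plane uses the buoyant unit weight γ' = γ_sat − γ_w while the driving shear stress uses γ_sat:
FS = [c' + γ' z cos²β tanφ'] / [γ_sat z sinβ cosβ]
γ' = 21.5 − 9.81 = 11.69 kN/m³
Numerator = 10.1 + 11.69·4.4·cos²38.7°·tan32.3° = 10.1 + 11.69·4.4·0.6091·0.6322 = 29.905 kPa
Denominator = 21.5·4.4·sin38.7°·cos38.7° = 21.5·4.4·0.6252·0.7804 = 46.161 kPa
FS = 29.905 / 46.161 = 0.648

FS = 0.65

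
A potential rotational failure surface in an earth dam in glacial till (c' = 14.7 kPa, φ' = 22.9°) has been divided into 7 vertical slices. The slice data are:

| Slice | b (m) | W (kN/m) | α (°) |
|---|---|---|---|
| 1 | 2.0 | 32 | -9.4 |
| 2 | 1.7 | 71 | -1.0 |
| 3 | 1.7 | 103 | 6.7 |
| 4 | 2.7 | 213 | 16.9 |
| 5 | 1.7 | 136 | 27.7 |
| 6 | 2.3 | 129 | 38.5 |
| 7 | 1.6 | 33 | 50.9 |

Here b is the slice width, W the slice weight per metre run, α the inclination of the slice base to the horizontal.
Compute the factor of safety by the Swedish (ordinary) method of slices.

Ordinary method of slices: FS = Σ[c'·Δl_i + (W_i cosα_i)·tanφ'] / Σ W_i sinα_i, with Δl_i = b_i / cosα_i.
Slice 1: Δl = 2.0/cos(-9.4°) = 2.027 m; N'_1 = 32·cos(-9.4°) = 31.6; c'Δl = 29.80; W sinα = -5.2
Slice 2: Δl = 1.7/cos(-1.0°) = 1.700 m; N'_2 = 71·cos(-1.0°) = 71.0; c'Δl = 24.99; W sinα = -1.2
Slice 3: Δl = 1.7/cos6.7° = 1.712 m; N'_3 = 103·cos6.7° = 102.3; c'Δl = 25.16; W sinα = 12.0
Slice 4: Δl = 2.7/cos16.9° = 2.822 m; N'_4 = 213·cos16.9° = 203.8; c'Δl = 41.48; W sinα = 61.9
Slice 5: Δl = 1.7/cos27.7° = 1.920 m; N'_5 = 136·cos27.7° = 120.4; c'Δl = 28.22; W sinα = 63.2
Slice 6: Δl = 2.3/cos38.5° = 2.939 m; N'_6 = 129·cos38.5° = 101.0; c'Δl = 43.20; W sinα = 80.3
Slice 7: Δl = 1.6/cos50.9° = 2.537 m; N'_7 = 33·cos50.9° = 20.8; c'Δl = 37.29; W sinα = 25.6
Σc'Δl = 230.2 kN/m; ΣN' = 650.8 kN/m; ΣW sinα = 236.6 kN/m
Resisting = 230.2 + 650.8·tan22.9° = 230.2 + 274.9 = 505.1 kN/m
FS = 505.1 / 236.6 = 2.135

FS = 2.13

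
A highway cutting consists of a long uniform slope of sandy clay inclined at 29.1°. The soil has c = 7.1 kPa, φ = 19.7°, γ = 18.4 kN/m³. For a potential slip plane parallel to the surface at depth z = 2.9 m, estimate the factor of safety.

FS = 0.96

For an infinite slope with a slip plane parallel to the surface (no pore pressure): FS = [c + γz cos²β tanφ] / [γz sinβ cosβ].
γz = 18.4·2.9 = 53.36 kN/m²
Numerator = 7.1 + 53.36·cos²29.1°·tan19.7° = 7.1 + 53.36·0.7635·0.3581 = 21.687 kPa
Denominator = 53.36·sin29.1°·cos29.1° = 53.36·0.4863·0.8738 = 22.675 kPa
FS = 21.687 / 22.675 = 0.956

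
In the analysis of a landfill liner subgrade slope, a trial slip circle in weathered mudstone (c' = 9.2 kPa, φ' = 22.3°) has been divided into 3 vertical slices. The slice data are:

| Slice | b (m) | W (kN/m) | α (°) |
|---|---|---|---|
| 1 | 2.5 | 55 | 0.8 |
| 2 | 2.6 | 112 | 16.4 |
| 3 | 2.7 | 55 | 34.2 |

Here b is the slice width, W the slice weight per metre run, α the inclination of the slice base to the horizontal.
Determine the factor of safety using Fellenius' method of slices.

Ordinary method of slices: FS = Σ[c'·Δl_i + (W_i cosα_i)·tanφ'] / Σ W_i sinα_i, with Δl_i = b_i / cosα_i.
Slice 1: Δl = 2.5/cos0.8° = 2.500 m; N'_1 = 55·cos0.8° = 55.0; c'Δl = 23.00; W sinα = 0.8
Slice 2: Δl = 2.6/cos16.4° = 2.710 m; N'_2 = 112·cos16.4° = 107.4; c'Δl = 24.93; W sinα = 31.6
Slice 3: Δl = 2.7/cos34.2° = 3.264 m; N'_3 = 55·cos34.2° = 45.5; c'Δl = 30.03; W sinα = 30.9
Σc'Δl = 78.0 kN/m; ΣN' = 207.9 kN/m; ΣW sinα = 63.3 kN/m
Resisting = 78.0 + 207.9·tan22.3° = 78.0 + 85.3 = 163.2 kN/m
FS = 163.2 / 63.3 = 2.579

FS = 2.58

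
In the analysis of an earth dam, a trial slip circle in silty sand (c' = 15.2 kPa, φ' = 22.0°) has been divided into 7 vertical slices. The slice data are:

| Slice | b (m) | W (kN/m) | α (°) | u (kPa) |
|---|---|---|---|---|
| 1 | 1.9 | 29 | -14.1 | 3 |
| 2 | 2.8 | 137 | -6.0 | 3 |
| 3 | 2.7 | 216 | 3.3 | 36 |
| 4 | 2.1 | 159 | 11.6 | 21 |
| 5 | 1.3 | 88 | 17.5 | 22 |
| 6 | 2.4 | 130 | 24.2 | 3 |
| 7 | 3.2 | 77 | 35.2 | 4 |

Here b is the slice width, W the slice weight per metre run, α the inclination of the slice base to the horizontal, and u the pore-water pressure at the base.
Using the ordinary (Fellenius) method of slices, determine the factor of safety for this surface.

FS = 3.43

Ordinary method of slices: FS = Σ[c'·Δl_i + (W_i cosα_i − u_i·Δl_i)·tanφ'] / Σ W_i sinα_i, with Δl_i = b_i / cosα_i.
Slice 1: Δl = 1.9/cos(-14.1°) = 1.959 m; N'_1 = 29·cos(-14.1°) − 3·1.959 = 22.2; c'Δl = 29.78; W sinα = -7.1
Slice 2: Δl = 2.8/cos(-6.0°) = 2.815 m; N'_2 = 137·cos(-6.0°) − 3·2.815 = 127.8; c'Δl = 42.79; W sinα = -14.3
Slice 3: Δl = 2.7/cos3.3° = 2.704 m; N'_3 = 216·cos3.3° − 36·2.704 = 118.3; c'Δl = 41.11; W sinα = 12.4
Slice 4: Δl = 2.1/cos11.6° = 2.144 m; N'_4 = 159·cos11.6° − 21·2.144 = 110.7; c'Δl = 32.59; W sinα = 32.0
Slice 5: Δl = 1.3/cos17.5° = 1.363 m; N'_5 = 88·cos17.5° − 22·1.363 = 53.9; c'Δl = 20.72; W sinα = 26.5
Slice 6: Δl = 2.4/cos24.2° = 2.631 m; N'_6 = 130·cos24.2° − 3·2.631 = 110.7; c'Δl = 39.99; W sinα = 53.3
Slice 7: Δl = 3.2/cos35.2° = 3.916 m; N'_7 = 77·cos35.2° − 4·3.916 = 47.3; c'Δl = 59.52; W sinα = 44.4
Σc'Δl = 266.5 kN/m; ΣN' = 590.9 kN/m; ΣW sinα = 147.2 kN/m
Resisting = 266.5 + 590.9·tan22.0° = 266.5 + 238.8 = 505.3 kN/m
FS = 505.3 / 147.2 = 3.433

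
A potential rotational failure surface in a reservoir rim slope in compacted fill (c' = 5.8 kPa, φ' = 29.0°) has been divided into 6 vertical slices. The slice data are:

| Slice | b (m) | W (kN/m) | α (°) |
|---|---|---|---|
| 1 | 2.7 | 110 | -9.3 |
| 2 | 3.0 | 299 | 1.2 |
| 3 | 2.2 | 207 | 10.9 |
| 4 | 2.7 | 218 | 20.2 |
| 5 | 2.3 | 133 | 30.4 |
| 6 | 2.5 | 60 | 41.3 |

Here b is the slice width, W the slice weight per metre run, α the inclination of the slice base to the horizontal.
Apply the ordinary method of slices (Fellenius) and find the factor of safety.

FS = 3.04

Ordinary method of slices: FS = Σ[c'·Δl_i + (W_i cosα_i)·tanφ'] / Σ W_i sinα_i, with Δl_i = b_i / cosα_i.
Slice 1: Δl = 2.7/cos(-9.3°) = 2.736 m; N'_1 = 110·cos(-9.3°) = 108.6; c'Δl = 15.87; W sinα = -17.8
Slice 2: Δl = 3.0/cos1.2° = 3.001 m; N'_2 = 299·cos1.2° = 298.9; c'Δl = 17.40; W sinα = 6.3
Slice 3: Δl = 2.2/cos10.9° = 2.240 m; N'_3 = 207·cos10.9° = 203.3; c'Δl = 12.99; W sinα = 39.1
Slice 4: Δl = 2.7/cos20.2° = 2.877 m; N'_4 = 218·cos20.2° = 204.6; c'Δl = 16.69; W sinα = 75.3
Slice 5: Δl = 2.3/cos30.4° = 2.667 m; N'_5 = 133·cos30.4° = 114.7; c'Δl = 15.47; W sinα = 67.3
Slice 6: Δl = 2.5/cos41.3° = 3.328 m; N'_6 = 60·cos41.3° = 45.1; c'Δl = 19.30; W sinα = 39.6
Σc'Δl = 97.7 kN/m; ΣN' = 975.1 kN/m; ΣW sinα = 209.8 kN/m
Resisting = 97.7 + 975.1·tan29.0° = 97.7 + 540.5 = 638.2 kN/m
FS = 638.2 / 209.8 = 3.042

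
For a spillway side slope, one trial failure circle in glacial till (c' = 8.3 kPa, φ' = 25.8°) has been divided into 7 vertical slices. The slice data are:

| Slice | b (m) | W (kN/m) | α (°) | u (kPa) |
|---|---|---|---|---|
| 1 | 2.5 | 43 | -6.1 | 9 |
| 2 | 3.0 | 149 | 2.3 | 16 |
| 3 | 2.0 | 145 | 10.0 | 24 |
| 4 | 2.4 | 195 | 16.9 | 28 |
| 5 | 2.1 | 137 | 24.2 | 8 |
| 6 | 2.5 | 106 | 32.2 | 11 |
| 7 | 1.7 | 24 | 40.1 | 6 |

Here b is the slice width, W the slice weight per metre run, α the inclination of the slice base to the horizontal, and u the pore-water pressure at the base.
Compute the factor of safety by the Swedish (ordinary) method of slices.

Ordinary method of slices: FS = Σ[c'·Δl_i + (W_i cosα_i − u_i·Δl_i)·tanφ'] / Σ W_i sinα_i, with Δl_i = b_i / cosα_i.
Slice 1: Δl = 2.5/cos(-6.1°) = 2.514 m; N'_1 = 43·cos(-6.1°) − 9·2.514 = 20.1; c'Δl = 20.87; W sinα = -4.6
Slice 2: Δl = 3.0/cos2.3° = 3.002 m; N'_2 = 149·cos2.3° − 16·3.002 = 100.8; c'Δl = 24.92; W sinα = 6.0
Slice 3: Δl = 2.0/cos10.0° = 2.031 m; N'_3 = 145·cos10.0° − 24·2.031 = 94.1; c'Δl = 16.86; W sinα = 25.2
Slice 4: Δl = 2.4/cos16.9° = 2.508 m; N'_4 = 195·cos16.9° − 28·2.508 = 116.3; c'Δl = 20.82; W sinα = 56.7
Slice 5: Δl = 2.1/cos24.2° = 2.302 m; N'_5 = 137·cos24.2° − 8·2.302 = 106.5; c'Δl = 19.11; W sinα = 56.2
Slice 6: Δl = 2.5/cos32.2° = 2.954 m; N'_6 = 106·cos32.2° − 11·2.954 = 57.2; c'Δl = 24.52; W sinα = 56.5
Slice 7: Δl = 1.7/cos40.1° = 2.222 m; N'_7 = 24·cos40.1° − 6·2.222 = 5.0; c'Δl = 18.45; W sinα = 15.5
Σc'Δl = 145.5 kN/m; ΣN' = 500.1 kN/m; ΣW sinα = 211.4 kN/m
Resisting = 145.5 + 500.1·tan25.8° = 145.5 + 241.8 = 387.3 kN/m
FS = 387.3 / 211.4 = 1.832

FS = 1.83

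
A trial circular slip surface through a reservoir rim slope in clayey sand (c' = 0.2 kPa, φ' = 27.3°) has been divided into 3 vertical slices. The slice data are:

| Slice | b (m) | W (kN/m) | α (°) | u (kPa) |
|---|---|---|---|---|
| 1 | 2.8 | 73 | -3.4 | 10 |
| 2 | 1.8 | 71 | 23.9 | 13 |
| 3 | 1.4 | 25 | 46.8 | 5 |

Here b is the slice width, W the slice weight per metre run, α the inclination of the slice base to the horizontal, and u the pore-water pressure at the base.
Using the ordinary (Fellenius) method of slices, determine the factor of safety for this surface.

Ordinary method of slices: FS = Σ[c'·Δl_i + (W_i cosα_i − u_i·Δl_i)·tanφ'] / Σ W_i sinα_i, with Δl_i = b_i / cosα_i.
Slice 1: Δl = 2.8/cos(-3.4°) = 2.805 m; N'_1 = 73·cos(-3.4°) − 10·2.805 = 44.8; c'Δl = 0.56; W sinα = -4.3
Slice 2: Δl = 1.8/cos23.9° = 1.969 m; N'_2 = 71·cos23.9° − 13·1.969 = 39.3; c'Δl = 0.39; W sinα = 28.8
Slice 3: Δl = 1.4/cos46.8° = 2.045 m; N'_3 = 25·cos46.8° − 5·2.045 = 6.9; c'Δl = 0.41; W sinα = 18.2
Σc'Δl = 1.4 kN/m; ΣN' = 91.0 kN/m; ΣW sinα = 42.7 kN/m
Resisting = 1.4 + 91.0·tan27.3° = 1.4 + 47.0 = 48.3 kN/m
FS = 48.3 / 42.7 = 1.133

FS = 1.13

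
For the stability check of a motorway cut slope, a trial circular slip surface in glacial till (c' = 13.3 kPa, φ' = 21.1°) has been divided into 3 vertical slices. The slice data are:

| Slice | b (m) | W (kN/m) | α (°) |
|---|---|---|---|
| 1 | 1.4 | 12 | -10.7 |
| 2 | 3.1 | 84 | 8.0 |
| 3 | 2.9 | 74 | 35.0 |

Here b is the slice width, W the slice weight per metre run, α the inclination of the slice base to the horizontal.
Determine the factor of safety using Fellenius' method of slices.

Ordinary method of slices: FS = Σ[c'·Δl_i + (W_i cosα_i)·tanφ'] / Σ W_i sinα_i, with Δl_i = b_i / cosα_i.
Slice 1: Δl = 1.4/cos(-10.7°) = 1.425 m; N'_1 = 12·cos(-10.7°) = 11.8; c'Δl = 18.95; W sinα = -2.2
Slice 2: Δl = 3.1/cos8.0° = 3.130 m; N'_2 = 84·cos8.0° = 83.2; c'Δl = 41.64; W sinα = 11.7
Slice 3: Δl = 2.9/cos35.0° = 3.540 m; N'_3 = 74·cos35.0° = 60.6; c'Δl = 47.09; W sinα = 42.4
Σc'Δl = 107.7 kN/m; ΣN' = 155.6 kN/m; ΣW sinα = 51.9 kN/m
Resisting = 107.7 + 155.6·tan21.1° = 107.7 + 60.0 = 167.7 kN/m
FS = 167.7 / 51.9 = 3.231

FS = 3.23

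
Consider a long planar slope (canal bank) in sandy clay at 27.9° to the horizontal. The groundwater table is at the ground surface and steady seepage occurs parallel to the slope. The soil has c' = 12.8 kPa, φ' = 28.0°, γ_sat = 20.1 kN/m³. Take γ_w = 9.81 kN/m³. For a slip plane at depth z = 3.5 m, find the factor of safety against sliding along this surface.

With seepage parallel to the slope and the water table at the surface, the effective normal stress on the slip plane uses the buoyant unit weight γ' = γ_sat − γ_w while the driving shear stress uses γ_sat:
FS = [c' + γ' z cos²β tanφ'] / [γ_sat z sinβ cosβ]
γ' = 20.1 − 9.81 = 10.29 kN/m³
Numerator = 12.8 + 10.29·3.5·cos²27.9°·tan28.0° = 12.8 + 10.29·3.5·0.7810·0.5317 = 27.757 kPa
Denominator = 20.1·3.5·sin27.9°·cos27.9° = 20.1·3.5·0.4679·0.8838 = 29.093 kPa
FS = 27.757 / 29.093 = 0.954

FS = 0.95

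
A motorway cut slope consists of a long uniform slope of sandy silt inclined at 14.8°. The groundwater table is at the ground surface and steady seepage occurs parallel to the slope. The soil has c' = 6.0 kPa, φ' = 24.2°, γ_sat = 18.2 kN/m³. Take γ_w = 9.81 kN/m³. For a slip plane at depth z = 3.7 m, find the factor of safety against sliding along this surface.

With seepage parallel to the slope and the water table at the surface, the effective normal stress on the slip plane uses the buoyant unit weight γ' = γ_sat − γ_w while the driving shear stress uses γ_sat:
FS = [c' + γ' z cos²β tanφ'] / [γ_sat z sinβ cosβ]
γ' = 18.2 − 9.81 = 8.39 kN/m³
Numerator = 6.0 + 8.39·3.7·cos²14.8°·tan24.2° = 6.0 + 8.39·3.7·0.9347·0.4494 = 19.041 kPa
Denominator = 18.2·3.7·sin14.8°·cos14.8° = 18.2·3.7·0.2554·0.9668 = 16.631 kPa
FS = 19.041 / 16.631 = 1.145

FS = 1.14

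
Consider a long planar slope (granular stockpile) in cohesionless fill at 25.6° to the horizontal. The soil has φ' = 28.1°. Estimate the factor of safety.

FS = 1.11

For a dry cohesionless infinite slope the factor of safety is FS = tanφ' / tanβ.
FS = tan28.1° / tan25.6° = 0.5340 / 0.4791 = 1.114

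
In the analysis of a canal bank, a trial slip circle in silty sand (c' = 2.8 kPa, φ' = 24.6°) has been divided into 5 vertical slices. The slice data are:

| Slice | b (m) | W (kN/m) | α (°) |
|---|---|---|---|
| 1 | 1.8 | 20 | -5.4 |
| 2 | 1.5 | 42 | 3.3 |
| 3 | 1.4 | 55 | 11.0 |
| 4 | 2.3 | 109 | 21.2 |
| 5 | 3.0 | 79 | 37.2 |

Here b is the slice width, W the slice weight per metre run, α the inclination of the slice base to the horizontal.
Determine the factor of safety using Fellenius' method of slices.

Ordinary method of slices: FS = Σ[c'·Δl_i + (W_i cosα_i)·tanφ'] / Σ W_i sinα_i, with Δl_i = b_i / cosα_i.
Slice 1: Δl = 1.8/cos(-5.4°) = 1.808 m; N'_1 = 20·cos(-5.4°) = 19.9; c'Δl = 5.06; W sinα = -1.9
Slice 2: Δl = 1.5/cos3.3° = 1.502 m; N'_2 = 42·cos3.3° = 41.9; c'Δl = 4.21; W sinα = 2.4
Slice 3: Δl = 1.4/cos11.0° = 1.426 m; N'_3 = 55·cos11.0° = 54.0; c'Δl = 3.99; W sinα = 10.5
Slice 4: Δl = 2.3/cos21.2° = 2.467 m; N'_4 = 109·cos21.2° = 101.6; c'Δl = 6.91; W sinα = 39.4
Slice 5: Δl = 3.0/cos37.2° = 3.766 m; N'_5 = 79·cos37.2° = 62.9; c'Δl = 10.55; W sinα = 47.8
Σc'Δl = 30.7 kN/m; ΣN' = 280.4 kN/m; ΣW sinα = 98.2 kN/m
Resisting = 30.7 + 280.4·tan24.6° = 30.7 + 128.4 = 159.1 kN/m
FS = 159.1 / 98.2 = 1.620

FS = 1.62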